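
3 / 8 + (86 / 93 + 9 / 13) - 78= -76.01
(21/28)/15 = 1/20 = 0.05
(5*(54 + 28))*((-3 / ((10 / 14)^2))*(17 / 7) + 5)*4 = -76096 / 5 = -15219.20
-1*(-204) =204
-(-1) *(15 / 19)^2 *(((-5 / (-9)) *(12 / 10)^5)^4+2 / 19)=98037405571986 / 41864013671875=2.34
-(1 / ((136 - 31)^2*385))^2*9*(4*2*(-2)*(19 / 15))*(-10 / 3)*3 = -0.00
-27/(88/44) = -27/2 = -13.50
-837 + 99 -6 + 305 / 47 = -34663 / 47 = -737.51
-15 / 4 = -3.75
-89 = -89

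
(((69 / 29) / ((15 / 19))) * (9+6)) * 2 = 2622 / 29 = 90.41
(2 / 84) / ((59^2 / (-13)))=-13 / 146202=-0.00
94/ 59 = 1.59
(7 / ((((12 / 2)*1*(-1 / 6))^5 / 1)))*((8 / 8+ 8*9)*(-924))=472164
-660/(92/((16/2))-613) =1.10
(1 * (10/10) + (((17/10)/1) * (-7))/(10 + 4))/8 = 3/160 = 0.02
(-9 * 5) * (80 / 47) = -76.60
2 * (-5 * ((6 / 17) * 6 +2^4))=-3080 / 17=-181.18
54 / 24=9 / 4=2.25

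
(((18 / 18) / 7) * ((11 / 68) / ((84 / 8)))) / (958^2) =11 / 4586984472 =0.00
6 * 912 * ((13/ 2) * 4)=142272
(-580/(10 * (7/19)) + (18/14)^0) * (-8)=8760/7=1251.43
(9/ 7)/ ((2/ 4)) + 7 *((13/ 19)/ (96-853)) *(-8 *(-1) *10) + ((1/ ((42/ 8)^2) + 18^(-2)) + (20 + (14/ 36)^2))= 2541003715/ 114172254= 22.26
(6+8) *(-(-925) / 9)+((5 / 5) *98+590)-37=18809 / 9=2089.89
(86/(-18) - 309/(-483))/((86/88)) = -263824/62307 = -4.23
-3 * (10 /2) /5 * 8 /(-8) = 3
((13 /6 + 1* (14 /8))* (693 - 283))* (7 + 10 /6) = 125255 /9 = 13917.22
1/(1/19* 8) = 19/8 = 2.38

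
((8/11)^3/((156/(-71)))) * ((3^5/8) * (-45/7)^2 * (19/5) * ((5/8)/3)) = -147513150/847847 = -173.99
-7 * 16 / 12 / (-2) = 14 / 3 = 4.67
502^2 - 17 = 251987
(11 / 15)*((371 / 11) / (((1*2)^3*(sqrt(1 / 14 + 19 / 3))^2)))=2597 / 5380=0.48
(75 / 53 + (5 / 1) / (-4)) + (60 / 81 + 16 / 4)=28081 / 5724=4.91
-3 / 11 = -0.27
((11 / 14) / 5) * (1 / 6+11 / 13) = 869 / 5460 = 0.16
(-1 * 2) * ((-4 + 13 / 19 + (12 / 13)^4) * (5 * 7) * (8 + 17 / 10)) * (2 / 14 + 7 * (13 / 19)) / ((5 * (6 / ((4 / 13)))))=59617202592 / 670183865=88.96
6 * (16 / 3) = 32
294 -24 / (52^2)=99369 / 338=293.99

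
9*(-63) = -567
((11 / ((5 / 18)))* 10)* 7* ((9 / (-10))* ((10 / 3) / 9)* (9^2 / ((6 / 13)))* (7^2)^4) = -934831659762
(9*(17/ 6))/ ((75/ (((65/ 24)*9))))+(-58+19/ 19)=-3897/ 80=-48.71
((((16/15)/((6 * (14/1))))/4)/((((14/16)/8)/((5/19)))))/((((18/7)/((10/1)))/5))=1600/10773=0.15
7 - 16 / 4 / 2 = 5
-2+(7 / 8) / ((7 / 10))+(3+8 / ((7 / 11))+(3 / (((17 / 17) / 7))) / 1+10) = 1283 / 28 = 45.82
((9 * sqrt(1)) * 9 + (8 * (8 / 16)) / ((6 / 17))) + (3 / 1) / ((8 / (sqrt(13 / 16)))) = 3 * sqrt(13) / 32 + 277 / 3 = 92.67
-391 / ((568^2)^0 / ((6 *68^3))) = -737657472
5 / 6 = 0.83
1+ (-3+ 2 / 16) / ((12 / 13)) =-203 / 96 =-2.11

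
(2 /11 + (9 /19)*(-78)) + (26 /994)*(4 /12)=-36.76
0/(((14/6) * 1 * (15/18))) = 0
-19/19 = -1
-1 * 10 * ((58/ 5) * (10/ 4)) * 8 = -2320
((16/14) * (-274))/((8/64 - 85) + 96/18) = 52608/13363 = 3.94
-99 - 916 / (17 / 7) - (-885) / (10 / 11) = 16909 / 34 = 497.32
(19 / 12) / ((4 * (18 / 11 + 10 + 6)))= 209 / 9312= 0.02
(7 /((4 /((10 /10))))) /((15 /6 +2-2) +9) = 7 /46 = 0.15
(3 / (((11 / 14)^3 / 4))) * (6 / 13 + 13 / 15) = 2842784 / 86515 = 32.86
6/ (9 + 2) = 6/ 11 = 0.55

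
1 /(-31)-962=-962.03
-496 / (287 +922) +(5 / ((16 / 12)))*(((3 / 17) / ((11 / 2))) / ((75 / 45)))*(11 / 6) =-737 / 2652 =-0.28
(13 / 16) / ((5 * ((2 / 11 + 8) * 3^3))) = 143 / 194400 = 0.00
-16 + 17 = 1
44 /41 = 1.07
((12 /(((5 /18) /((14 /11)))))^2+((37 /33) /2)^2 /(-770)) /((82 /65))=16074824207 /6708240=2396.28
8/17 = 0.47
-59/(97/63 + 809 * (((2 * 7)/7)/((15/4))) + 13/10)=-37170/273613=-0.14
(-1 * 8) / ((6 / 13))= -17.33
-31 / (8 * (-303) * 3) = 31 / 7272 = 0.00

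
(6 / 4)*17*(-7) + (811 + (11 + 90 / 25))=6471 / 10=647.10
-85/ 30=-17/ 6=-2.83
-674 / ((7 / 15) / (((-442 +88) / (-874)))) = -1789470 / 3059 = -584.99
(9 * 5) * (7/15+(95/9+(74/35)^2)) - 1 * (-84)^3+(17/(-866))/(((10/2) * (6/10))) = 377705767667/636510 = 593401.15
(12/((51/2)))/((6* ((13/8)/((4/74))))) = 64/24531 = 0.00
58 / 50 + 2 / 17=543 / 425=1.28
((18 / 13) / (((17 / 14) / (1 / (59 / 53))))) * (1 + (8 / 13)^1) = 280476 / 169507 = 1.65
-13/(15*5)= -13/75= -0.17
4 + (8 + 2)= 14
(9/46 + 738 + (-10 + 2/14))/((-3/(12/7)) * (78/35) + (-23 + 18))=-1172625/14329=-81.84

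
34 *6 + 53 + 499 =756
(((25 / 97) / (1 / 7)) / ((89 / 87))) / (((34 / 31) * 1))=471975 / 293522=1.61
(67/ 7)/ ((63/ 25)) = 1675/ 441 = 3.80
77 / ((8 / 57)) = 4389 / 8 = 548.62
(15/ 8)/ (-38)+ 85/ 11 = 25675/ 3344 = 7.68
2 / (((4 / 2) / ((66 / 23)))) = 2.87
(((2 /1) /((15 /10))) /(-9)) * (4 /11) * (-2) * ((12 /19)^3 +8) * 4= 7244800 /2037123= 3.56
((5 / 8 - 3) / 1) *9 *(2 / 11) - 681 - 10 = -30575 / 44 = -694.89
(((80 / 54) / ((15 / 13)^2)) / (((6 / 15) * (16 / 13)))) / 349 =2197 / 339228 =0.01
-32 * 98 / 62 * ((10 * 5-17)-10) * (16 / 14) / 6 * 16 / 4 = -82432 / 93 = -886.37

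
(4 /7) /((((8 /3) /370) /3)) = 1665 /7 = 237.86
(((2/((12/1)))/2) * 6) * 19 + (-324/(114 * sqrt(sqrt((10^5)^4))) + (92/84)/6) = 579498299/59850000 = 9.68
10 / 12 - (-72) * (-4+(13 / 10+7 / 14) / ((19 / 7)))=-136469 / 570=-239.42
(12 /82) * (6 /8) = 9 /82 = 0.11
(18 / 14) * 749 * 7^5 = 16185141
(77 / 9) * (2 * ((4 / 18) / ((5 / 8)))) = 2464 / 405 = 6.08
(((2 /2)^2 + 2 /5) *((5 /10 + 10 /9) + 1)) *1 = 329 /90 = 3.66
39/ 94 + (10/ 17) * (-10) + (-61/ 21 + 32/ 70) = -1328071/ 167790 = -7.92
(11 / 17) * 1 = 11 / 17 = 0.65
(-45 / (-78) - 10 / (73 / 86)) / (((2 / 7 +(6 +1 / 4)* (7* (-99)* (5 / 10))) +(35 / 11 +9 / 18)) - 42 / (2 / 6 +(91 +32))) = 1211679700 / 233815847057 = 0.01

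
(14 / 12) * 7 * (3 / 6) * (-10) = -245 / 6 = -40.83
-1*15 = -15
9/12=3/4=0.75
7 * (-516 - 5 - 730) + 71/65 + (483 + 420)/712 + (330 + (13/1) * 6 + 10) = -385819673/46280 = -8336.64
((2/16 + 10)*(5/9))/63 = 5/56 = 0.09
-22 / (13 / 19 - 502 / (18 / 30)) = 1254 / 47651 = 0.03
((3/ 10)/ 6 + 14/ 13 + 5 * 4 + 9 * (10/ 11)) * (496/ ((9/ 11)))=3464684/ 195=17767.61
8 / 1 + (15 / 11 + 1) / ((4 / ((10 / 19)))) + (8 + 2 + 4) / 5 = 11611 / 1045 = 11.11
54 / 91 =0.59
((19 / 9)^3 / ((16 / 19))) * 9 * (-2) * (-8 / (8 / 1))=130321 / 648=201.11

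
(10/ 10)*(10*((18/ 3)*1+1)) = 70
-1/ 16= -0.06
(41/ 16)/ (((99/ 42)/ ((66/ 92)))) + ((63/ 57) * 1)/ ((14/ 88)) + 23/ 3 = 322903/ 20976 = 15.39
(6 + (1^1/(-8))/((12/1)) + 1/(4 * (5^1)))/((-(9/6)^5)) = -2899/3645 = -0.80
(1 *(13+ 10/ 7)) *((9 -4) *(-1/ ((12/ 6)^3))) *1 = -9.02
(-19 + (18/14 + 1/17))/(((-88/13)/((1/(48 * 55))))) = 2483/2513280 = 0.00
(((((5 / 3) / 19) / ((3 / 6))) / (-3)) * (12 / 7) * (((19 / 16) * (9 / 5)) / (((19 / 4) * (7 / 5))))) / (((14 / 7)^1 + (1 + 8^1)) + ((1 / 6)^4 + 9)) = -38880 / 24132451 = -0.00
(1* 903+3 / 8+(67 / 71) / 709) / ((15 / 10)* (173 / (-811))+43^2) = 295042196579 / 603777846004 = 0.49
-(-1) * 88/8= 11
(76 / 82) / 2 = 0.46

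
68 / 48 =17 / 12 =1.42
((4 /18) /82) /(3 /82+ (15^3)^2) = 2 /8406281277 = 0.00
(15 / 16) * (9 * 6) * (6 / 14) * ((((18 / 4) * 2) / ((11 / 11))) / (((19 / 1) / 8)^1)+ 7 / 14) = 198045 / 2128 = 93.07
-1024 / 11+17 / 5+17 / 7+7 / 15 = -100249 / 1155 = -86.80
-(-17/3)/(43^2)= 17/5547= 0.00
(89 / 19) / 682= 89 / 12958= 0.01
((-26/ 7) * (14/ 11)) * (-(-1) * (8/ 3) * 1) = -416/ 33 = -12.61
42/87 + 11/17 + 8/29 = 693/493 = 1.41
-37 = -37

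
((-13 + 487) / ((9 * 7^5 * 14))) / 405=79 / 142943535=0.00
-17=-17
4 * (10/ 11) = 40/ 11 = 3.64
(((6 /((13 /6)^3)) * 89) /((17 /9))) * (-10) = -10380960 /37349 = -277.94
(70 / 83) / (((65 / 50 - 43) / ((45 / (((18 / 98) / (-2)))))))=9.91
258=258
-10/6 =-5/3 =-1.67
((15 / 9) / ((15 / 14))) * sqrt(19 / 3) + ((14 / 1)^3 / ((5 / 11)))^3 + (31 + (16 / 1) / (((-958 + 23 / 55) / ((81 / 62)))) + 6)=14 * sqrt(57) / 27 + 44898377944040658333 / 204084625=219998826196.92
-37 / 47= -0.79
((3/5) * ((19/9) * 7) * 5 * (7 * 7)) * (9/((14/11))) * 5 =76807.50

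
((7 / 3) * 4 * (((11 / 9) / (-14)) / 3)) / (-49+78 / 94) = 0.01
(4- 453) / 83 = -449 / 83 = -5.41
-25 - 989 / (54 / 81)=-3017 / 2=-1508.50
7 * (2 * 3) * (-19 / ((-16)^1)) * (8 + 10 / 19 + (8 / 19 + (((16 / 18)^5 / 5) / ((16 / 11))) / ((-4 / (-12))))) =60055037 / 131220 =457.67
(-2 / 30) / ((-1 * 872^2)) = 1 / 11405760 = 0.00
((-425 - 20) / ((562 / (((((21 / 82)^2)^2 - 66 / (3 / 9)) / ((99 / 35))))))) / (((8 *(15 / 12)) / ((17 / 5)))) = 10534298571433 / 559003344064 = 18.84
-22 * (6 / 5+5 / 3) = -63.07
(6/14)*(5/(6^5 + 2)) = 0.00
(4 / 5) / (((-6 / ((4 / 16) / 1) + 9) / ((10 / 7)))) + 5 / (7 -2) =0.92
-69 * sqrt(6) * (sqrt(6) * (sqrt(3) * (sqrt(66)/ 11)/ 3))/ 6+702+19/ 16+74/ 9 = 102443/ 144-69 * sqrt(22)/ 11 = 681.99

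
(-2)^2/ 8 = 1/ 2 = 0.50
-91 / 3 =-30.33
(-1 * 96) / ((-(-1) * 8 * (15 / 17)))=-68 / 5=-13.60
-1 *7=-7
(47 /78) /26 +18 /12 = 3089 /2028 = 1.52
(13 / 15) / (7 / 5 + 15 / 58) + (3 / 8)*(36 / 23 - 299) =-2267381 / 20424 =-111.02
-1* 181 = -181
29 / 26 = 1.12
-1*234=-234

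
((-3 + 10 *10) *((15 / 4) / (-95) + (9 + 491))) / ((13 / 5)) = 18428545 / 988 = 18652.37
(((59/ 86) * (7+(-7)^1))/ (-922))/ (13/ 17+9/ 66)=0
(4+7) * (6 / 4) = 33 / 2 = 16.50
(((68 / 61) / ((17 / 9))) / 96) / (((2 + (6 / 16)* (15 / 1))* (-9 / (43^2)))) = -1849 / 11163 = -0.17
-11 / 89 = -0.12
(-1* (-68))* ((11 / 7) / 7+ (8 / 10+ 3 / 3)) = 33728 / 245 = 137.67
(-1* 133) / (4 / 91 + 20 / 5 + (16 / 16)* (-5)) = 12103 / 87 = 139.11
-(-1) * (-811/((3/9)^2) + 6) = -7293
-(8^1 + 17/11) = -105/11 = -9.55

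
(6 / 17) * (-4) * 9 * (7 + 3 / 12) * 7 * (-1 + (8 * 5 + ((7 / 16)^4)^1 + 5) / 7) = -1951838127 / 557056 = -3503.85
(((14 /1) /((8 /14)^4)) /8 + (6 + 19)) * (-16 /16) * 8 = -42407 /128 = -331.30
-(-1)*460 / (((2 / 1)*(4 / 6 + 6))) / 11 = 69 / 22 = 3.14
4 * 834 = 3336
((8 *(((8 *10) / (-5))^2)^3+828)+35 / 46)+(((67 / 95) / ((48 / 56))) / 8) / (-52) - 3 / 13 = 731995794850813 / 5453760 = 134218556.53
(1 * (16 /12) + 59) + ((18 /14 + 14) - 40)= 748 /21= 35.62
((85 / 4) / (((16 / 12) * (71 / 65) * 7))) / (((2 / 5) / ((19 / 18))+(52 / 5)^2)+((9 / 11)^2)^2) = 115270423125 / 6027201470192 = 0.02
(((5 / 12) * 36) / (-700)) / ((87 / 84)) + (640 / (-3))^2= 59391973 / 1305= 45511.09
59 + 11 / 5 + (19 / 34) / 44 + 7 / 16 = 922287 / 14960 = 61.65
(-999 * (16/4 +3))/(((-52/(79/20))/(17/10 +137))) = 73677.31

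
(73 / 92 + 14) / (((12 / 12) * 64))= 1361 / 5888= 0.23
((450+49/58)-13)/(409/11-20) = 93115/3654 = 25.48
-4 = -4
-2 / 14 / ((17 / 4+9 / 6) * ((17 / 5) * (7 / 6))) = -120 / 19159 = -0.01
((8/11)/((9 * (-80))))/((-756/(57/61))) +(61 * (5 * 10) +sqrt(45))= 3 * sqrt(5) +46415754019/15218280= 3056.71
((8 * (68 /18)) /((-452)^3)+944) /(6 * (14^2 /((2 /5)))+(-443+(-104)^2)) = 49035411631 /691534359396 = 0.07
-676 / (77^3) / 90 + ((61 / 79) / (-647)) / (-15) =13253869 / 210012941061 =0.00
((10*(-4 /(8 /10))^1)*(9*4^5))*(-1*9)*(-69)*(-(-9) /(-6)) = 429235200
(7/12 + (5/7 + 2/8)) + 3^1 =191/42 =4.55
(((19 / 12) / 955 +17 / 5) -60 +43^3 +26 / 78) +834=920063063 / 11460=80284.73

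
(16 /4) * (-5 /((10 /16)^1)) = -32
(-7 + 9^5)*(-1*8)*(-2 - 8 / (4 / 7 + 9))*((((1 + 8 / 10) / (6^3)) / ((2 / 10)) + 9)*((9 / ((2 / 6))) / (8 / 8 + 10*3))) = 706732740 / 67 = 10548249.85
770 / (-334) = -385 / 167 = -2.31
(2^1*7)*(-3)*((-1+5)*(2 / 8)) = -42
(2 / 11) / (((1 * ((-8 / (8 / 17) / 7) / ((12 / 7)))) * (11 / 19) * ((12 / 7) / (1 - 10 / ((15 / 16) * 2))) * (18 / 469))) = 810901 / 55539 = 14.60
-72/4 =-18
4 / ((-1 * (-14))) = 2 / 7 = 0.29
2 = 2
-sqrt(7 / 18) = -sqrt(14) / 6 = -0.62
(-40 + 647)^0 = 1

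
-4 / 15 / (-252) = 1 / 945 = 0.00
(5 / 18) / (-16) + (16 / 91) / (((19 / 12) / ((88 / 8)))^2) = 80125537 / 9461088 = 8.47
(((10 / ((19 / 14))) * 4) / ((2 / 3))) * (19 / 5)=168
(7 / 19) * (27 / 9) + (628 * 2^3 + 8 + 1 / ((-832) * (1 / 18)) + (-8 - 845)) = 33039381 / 7904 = 4180.08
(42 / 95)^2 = 1764 / 9025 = 0.20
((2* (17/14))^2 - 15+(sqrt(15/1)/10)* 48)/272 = -223/6664+3* sqrt(15)/170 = 0.03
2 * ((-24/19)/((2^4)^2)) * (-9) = 27/304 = 0.09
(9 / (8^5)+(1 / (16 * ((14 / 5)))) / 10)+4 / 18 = 463927 / 2064384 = 0.22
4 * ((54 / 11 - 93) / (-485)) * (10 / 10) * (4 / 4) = 3876 / 5335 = 0.73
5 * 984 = 4920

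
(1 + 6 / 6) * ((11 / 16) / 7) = 11 / 56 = 0.20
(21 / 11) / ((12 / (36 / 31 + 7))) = 161 / 124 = 1.30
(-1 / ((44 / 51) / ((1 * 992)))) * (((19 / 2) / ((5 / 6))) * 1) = -720936 / 55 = -13107.93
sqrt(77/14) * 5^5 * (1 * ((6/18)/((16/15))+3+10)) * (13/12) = 2884375 * sqrt(22)/128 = 105694.67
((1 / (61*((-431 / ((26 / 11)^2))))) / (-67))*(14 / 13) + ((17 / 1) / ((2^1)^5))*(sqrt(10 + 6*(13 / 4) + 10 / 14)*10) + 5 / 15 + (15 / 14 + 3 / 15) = 71828716049 / 44759638770 + 255*sqrt(658) / 224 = 30.81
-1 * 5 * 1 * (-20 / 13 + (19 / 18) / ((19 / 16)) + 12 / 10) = -322 / 117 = -2.75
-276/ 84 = -3.29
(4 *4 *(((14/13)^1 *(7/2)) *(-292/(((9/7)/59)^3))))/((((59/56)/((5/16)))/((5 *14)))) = -334836771774400/9477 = -35331515434.67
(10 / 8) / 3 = 5 / 12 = 0.42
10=10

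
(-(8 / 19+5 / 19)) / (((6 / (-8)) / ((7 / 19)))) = 364 / 1083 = 0.34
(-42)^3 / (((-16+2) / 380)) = 2010960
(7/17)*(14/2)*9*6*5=13230/17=778.24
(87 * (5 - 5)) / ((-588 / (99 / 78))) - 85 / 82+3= 161 / 82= 1.96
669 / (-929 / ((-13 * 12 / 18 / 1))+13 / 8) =69576 / 11317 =6.15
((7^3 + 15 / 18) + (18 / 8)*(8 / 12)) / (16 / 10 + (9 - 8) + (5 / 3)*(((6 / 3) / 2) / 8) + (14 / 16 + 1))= 20720 / 281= 73.74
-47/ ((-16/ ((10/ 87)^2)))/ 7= 1175/ 211932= 0.01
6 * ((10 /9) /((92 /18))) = 30 /23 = 1.30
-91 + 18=-73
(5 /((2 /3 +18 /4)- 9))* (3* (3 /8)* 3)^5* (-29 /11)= 6241774545 /4145152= 1505.80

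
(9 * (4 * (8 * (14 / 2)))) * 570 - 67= 1149053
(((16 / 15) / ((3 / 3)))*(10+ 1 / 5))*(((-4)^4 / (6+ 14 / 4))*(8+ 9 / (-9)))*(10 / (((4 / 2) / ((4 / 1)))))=3899392 / 95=41046.23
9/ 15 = 3/ 5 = 0.60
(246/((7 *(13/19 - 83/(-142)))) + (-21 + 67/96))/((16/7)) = 5671993/1752576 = 3.24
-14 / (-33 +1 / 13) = 91 / 214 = 0.43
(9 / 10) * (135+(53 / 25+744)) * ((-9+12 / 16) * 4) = -3271158 / 125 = -26169.26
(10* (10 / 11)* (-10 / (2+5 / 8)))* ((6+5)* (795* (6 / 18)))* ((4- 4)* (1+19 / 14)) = 0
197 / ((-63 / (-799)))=157403 / 63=2498.46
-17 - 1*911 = -928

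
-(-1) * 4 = 4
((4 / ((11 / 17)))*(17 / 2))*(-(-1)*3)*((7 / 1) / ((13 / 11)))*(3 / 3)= 12138 / 13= 933.69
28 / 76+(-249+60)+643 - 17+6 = 8424 / 19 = 443.37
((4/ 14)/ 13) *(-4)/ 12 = -2/ 273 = -0.01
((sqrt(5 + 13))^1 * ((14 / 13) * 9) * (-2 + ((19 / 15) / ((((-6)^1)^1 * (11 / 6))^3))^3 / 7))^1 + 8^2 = 64 - 222826056813218 * sqrt(2) / 3831664997875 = -18.24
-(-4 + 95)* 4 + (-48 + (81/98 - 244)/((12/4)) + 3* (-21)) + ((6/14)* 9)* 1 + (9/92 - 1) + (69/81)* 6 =-22233121/40572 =-547.99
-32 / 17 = -1.88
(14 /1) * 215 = 3010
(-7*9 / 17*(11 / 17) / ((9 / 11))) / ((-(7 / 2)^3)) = 968 / 14161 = 0.07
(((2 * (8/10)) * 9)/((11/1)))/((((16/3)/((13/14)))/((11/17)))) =351/2380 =0.15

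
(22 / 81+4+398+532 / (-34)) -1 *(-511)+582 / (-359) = 442932997 / 494343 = 896.00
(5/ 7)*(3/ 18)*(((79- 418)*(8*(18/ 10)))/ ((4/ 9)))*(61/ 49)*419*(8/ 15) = -623844072/ 1715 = -363757.48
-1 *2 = -2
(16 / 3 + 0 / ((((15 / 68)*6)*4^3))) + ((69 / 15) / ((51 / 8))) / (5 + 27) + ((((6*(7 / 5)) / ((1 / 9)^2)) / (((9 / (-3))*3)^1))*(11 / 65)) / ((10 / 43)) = -5487171 / 110500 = -49.66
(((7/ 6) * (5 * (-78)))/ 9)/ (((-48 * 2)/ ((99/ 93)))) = 5005/ 8928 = 0.56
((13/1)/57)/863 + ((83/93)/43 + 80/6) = 875666320/65571603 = 13.35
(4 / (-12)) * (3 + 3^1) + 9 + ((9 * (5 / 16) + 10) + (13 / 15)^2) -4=59629 / 3600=16.56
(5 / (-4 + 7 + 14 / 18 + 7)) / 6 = 15 / 194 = 0.08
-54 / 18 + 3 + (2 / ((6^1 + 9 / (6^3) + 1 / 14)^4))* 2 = 3186376704 / 1112453263441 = 0.00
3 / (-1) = -3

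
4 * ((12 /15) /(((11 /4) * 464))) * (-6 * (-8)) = 192 /1595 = 0.12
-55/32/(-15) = 11/96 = 0.11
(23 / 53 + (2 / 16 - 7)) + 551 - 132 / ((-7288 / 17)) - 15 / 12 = 209979625 / 386264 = 543.62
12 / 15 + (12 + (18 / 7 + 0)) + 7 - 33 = -372 / 35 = -10.63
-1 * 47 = -47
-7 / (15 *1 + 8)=-7 / 23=-0.30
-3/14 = -0.21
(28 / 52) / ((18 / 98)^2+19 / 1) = 16807 / 594100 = 0.03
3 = 3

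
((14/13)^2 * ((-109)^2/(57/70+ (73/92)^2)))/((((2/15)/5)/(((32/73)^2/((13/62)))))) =1642387685793792000/5007888224807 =327960.13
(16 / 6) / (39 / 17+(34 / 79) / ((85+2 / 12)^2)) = 2805484024 / 2413603827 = 1.16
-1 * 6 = -6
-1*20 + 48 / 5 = -52 / 5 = -10.40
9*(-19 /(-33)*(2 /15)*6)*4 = 16.58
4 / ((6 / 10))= 20 / 3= 6.67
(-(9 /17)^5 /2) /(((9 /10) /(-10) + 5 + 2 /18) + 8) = -26572050 /16639304183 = -0.00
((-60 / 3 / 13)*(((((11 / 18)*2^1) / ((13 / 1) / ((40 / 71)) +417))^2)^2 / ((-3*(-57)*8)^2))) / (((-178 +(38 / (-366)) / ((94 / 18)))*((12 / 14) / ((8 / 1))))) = 940256732800000 / 366665308525581397022783262378897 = 0.00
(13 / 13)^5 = 1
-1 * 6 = -6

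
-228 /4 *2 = -114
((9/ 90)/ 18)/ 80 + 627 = 9028801/ 14400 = 627.00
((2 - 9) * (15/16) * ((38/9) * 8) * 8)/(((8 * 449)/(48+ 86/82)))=-1337315/55227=-24.21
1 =1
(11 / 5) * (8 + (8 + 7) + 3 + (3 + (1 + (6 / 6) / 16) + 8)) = 6699 / 80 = 83.74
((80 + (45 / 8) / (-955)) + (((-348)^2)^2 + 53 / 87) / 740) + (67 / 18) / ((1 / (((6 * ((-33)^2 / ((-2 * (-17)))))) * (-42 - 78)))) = 1650042801004739 / 83616744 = 19733401.73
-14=-14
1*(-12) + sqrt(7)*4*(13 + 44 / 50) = -12 + 1388*sqrt(7) / 25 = 134.89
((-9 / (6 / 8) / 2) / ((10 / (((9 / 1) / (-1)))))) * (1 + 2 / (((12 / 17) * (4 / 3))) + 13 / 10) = 4779 / 200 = 23.90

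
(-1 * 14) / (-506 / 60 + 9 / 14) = 1.80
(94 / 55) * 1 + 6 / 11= 124 / 55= 2.25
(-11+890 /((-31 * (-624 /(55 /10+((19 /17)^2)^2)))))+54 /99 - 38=-65796759889 /1367071728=-48.13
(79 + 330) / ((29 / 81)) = 33129 / 29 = 1142.38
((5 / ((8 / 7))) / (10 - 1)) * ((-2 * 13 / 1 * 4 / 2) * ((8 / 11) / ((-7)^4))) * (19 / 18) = -2470 / 305613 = -0.01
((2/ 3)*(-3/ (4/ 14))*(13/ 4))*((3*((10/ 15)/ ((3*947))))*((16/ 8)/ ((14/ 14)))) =-91/ 2841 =-0.03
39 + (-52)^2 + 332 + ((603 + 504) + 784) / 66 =204841 / 66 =3103.65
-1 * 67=-67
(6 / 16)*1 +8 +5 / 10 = 71 / 8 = 8.88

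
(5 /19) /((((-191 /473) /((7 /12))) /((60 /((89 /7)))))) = -579425 /322981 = -1.79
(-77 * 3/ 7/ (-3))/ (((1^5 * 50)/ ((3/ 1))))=33/ 50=0.66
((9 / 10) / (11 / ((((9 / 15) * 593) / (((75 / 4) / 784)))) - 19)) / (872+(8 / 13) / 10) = -27197352 / 500688879227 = -0.00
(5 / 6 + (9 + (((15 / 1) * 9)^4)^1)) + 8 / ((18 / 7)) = 5978711483 / 18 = 332150637.94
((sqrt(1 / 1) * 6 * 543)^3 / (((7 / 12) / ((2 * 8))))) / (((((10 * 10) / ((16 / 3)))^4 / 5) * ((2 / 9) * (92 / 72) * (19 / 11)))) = 18697654008152064 / 238984375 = 78237976.89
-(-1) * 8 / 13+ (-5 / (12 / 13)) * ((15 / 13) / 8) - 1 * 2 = -901 / 416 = -2.17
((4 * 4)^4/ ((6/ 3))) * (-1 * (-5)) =163840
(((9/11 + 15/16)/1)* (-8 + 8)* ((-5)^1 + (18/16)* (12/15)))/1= 0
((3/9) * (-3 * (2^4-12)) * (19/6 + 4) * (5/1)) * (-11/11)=430/3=143.33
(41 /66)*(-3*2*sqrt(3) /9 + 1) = -0.10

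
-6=-6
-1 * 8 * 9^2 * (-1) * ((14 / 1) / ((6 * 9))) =168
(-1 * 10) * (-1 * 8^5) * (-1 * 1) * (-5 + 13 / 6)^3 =7453202.96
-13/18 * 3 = -13/6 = -2.17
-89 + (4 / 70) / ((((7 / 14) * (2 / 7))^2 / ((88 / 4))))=-137 / 5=-27.40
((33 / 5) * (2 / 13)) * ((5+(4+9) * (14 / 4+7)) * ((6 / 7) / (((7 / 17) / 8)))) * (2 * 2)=30482496 / 3185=9570.64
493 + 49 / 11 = 5472 / 11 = 497.45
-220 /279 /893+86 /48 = 3569347 /1993176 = 1.79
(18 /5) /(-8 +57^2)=18 /16205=0.00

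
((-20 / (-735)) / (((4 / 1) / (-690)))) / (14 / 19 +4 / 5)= -10925 / 3577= -3.05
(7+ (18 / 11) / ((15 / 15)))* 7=665 / 11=60.45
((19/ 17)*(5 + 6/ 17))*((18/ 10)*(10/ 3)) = 10374/ 289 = 35.90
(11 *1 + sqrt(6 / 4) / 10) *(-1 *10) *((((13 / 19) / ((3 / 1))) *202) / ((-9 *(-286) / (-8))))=404 *sqrt(6) / 5643 + 8080 / 513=15.93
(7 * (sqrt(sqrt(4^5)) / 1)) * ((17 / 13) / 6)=8.63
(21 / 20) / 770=3 / 2200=0.00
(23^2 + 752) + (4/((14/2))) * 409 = 10603/7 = 1514.71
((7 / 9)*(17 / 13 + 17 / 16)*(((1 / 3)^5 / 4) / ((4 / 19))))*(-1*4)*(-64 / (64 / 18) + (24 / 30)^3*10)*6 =10556609 / 3790800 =2.78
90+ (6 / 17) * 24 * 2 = 1818 / 17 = 106.94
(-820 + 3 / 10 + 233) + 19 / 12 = -35107 / 60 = -585.12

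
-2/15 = -0.13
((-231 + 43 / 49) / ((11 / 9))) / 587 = -101484 / 316393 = -0.32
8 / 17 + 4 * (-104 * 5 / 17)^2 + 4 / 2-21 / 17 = 1081957 / 289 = 3743.80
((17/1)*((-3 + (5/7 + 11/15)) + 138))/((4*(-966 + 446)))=-243559/218400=-1.12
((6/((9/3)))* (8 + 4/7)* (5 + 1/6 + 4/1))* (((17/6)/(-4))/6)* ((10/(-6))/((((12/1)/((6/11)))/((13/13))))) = 2125/1512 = 1.41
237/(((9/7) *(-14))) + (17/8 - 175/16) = -21.98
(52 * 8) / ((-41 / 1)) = -416 / 41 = -10.15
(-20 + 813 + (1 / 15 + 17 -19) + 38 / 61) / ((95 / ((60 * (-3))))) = -8692752 / 5795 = -1500.04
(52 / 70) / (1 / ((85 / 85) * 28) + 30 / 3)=104 / 1405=0.07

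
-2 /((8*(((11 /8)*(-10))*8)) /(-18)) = -9 /220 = -0.04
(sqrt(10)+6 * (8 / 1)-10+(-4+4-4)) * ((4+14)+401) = 419 * sqrt(10)+14246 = 15570.99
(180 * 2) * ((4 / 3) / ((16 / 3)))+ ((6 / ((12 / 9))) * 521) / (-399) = 84.12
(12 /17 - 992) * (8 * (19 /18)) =-1280752 /153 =-8370.93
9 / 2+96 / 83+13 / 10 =2887 / 415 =6.96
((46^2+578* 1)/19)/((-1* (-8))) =1347/76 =17.72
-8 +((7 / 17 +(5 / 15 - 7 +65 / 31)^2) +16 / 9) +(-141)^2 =19896.07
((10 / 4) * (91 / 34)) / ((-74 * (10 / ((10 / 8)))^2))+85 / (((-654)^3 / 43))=-16056566945 / 11260660483584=-0.00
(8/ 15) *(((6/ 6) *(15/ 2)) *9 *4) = 144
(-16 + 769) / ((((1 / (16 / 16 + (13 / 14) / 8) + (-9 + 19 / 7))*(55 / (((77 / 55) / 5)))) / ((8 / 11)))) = -24598 / 47553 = -0.52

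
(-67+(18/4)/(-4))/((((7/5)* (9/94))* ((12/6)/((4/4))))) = -254.12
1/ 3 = 0.33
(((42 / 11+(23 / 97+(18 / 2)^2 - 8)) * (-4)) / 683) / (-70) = 164436 / 25506635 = 0.01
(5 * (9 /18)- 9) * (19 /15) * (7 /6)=-1729 /180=-9.61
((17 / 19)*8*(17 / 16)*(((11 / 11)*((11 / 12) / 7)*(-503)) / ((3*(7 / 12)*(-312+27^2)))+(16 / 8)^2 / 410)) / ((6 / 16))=-1169487052 / 716278815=-1.63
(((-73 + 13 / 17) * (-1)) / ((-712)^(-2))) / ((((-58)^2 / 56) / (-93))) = -810530456064 / 14297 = -56692344.97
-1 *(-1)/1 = 1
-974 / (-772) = 487 / 386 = 1.26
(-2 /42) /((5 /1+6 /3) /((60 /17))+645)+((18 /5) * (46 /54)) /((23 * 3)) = 0.04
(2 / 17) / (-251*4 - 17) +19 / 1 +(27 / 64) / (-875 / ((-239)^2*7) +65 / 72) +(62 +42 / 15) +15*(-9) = -50.73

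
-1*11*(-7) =77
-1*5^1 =-5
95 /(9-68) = -1.61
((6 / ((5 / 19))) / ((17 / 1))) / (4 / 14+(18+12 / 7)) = 57 / 850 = 0.07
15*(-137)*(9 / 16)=-18495 / 16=-1155.94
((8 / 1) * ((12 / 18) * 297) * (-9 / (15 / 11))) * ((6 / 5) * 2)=-627264 / 25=-25090.56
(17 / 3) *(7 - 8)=-17 / 3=-5.67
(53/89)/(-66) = -53/5874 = -0.01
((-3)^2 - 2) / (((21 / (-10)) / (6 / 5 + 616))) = -6172 / 3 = -2057.33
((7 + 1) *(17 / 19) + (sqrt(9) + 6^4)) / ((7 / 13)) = 322621 / 133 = 2425.72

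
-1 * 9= -9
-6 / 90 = -1 / 15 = -0.07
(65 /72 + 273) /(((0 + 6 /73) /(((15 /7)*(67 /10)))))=96455411 /2016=47844.95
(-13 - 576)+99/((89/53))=-47174/89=-530.04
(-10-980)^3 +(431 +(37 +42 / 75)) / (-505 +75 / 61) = -372716103732277 / 384125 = -970299000.93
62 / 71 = 0.87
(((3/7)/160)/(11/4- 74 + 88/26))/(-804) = 13/264816160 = 0.00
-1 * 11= -11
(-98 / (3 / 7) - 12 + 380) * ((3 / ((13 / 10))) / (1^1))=4180 / 13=321.54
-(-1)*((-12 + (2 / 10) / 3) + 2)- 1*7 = -254 / 15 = -16.93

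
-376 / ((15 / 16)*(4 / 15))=-1504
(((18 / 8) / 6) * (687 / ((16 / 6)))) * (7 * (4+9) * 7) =3938571 / 64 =61540.17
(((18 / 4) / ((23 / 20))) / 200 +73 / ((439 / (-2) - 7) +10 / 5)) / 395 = -63119 / 81583300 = -0.00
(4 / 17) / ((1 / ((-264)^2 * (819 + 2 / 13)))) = 2968770816 / 221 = 13433352.11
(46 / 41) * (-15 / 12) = -115 / 82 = -1.40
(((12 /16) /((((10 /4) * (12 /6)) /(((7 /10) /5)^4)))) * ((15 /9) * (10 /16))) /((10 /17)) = 40817 /400000000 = 0.00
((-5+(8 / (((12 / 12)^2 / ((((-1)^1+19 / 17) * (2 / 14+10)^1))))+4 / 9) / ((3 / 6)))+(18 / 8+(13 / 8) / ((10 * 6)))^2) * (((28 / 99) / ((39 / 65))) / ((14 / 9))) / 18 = 16755007 / 49351680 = 0.34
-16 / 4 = -4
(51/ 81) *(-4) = -68/ 27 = -2.52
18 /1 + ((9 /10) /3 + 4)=223 /10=22.30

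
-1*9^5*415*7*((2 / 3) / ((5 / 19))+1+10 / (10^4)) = -606270156.34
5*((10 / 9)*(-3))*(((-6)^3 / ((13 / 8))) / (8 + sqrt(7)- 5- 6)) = -43200 / 13- 14400*sqrt(7) / 13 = -6253.76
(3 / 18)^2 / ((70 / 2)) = 1 / 1260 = 0.00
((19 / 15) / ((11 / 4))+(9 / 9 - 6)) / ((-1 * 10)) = 749 / 1650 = 0.45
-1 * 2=-2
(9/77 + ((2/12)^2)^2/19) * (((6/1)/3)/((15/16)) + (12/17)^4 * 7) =67200025546/148462335945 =0.45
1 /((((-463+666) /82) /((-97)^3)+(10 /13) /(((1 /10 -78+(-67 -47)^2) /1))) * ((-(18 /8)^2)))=-2010902584426528 /578583805221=-3475.56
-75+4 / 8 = -149 / 2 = -74.50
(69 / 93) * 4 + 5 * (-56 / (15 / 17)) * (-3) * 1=29604 / 31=954.97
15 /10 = 3 /2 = 1.50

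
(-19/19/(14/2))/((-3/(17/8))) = 17/168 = 0.10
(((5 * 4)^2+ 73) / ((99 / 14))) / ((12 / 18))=301 / 3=100.33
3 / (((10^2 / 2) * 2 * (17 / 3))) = 9 / 1700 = 0.01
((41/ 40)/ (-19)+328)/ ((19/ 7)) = 1744673/ 14440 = 120.82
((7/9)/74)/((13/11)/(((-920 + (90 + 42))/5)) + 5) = 0.00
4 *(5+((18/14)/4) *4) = 176/7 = 25.14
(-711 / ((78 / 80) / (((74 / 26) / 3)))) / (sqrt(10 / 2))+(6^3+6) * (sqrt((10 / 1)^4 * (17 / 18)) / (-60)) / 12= -23384 * sqrt(5) / 169 - 185 * sqrt(34) / 36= -339.36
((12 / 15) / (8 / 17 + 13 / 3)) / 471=68 / 192325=0.00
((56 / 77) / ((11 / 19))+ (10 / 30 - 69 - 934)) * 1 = -363512 / 363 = -1001.41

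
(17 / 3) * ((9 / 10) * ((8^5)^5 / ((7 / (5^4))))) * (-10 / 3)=-401401151043919843164160000 / 7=-57343021577702834737737140.00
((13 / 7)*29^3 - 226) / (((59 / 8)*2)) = 1261900 / 413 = 3055.45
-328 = -328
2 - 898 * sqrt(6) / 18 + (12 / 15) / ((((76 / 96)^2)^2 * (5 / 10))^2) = 1931040657226 / 84917815205 - 449 * sqrt(6) / 9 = -99.46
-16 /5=-3.20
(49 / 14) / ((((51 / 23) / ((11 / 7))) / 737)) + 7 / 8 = 746201 / 408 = 1828.92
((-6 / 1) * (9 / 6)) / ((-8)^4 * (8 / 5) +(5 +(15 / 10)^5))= -0.00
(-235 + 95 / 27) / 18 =-3125 / 243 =-12.86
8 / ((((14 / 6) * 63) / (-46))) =-2.50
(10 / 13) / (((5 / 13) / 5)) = 10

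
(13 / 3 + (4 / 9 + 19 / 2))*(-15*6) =-1285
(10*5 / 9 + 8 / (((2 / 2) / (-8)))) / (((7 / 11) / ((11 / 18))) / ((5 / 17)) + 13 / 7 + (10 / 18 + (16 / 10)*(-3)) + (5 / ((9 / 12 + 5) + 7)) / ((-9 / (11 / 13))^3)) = -10108679215635 / 199402642589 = -50.69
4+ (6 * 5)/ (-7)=-2/ 7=-0.29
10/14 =5/7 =0.71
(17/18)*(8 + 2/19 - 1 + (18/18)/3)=3604/513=7.03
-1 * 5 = -5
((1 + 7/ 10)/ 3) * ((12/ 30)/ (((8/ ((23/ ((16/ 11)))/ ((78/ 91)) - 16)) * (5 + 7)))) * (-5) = -0.03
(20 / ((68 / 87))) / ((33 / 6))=870 / 187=4.65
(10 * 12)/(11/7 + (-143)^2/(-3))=-252/14311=-0.02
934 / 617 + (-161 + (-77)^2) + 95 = 3618405 / 617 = 5864.51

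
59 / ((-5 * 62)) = -59 / 310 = -0.19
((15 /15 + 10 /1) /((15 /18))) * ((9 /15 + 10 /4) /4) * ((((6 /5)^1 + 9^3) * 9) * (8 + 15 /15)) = 302532813 /500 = 605065.63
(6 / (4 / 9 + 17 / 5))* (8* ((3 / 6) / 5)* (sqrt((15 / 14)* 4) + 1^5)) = 216 / 173 + 216* sqrt(210) / 1211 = 3.83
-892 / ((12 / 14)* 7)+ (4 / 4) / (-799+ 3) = -355019 / 2388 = -148.67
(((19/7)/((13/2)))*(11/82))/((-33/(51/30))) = -323/111930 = -0.00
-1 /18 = -0.06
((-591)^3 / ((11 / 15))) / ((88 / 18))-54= -27867410721 / 484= -57577294.88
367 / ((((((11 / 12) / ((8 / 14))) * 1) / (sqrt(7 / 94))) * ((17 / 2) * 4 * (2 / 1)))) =2202 * sqrt(658) / 61523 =0.92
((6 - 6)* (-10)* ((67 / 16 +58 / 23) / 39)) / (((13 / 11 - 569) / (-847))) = 0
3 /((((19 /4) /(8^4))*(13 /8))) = 1591.97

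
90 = 90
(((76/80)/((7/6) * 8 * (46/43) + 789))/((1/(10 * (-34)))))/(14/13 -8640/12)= 541671/963282874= 0.00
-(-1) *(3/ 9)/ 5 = 1/ 15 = 0.07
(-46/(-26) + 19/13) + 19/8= 5.61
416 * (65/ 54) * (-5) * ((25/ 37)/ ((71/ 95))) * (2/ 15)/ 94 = -32110000/ 10000989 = -3.21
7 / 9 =0.78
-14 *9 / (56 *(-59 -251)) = 9 / 1240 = 0.01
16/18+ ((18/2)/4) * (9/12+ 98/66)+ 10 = 25213/1584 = 15.92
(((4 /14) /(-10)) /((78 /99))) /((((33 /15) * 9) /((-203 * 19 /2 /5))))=551 /780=0.71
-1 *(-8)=8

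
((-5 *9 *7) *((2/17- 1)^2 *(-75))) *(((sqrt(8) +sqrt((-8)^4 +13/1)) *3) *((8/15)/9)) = 1890000 *sqrt(2)/289 +945000 *sqrt(4109)/289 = 218853.86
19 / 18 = 1.06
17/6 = 2.83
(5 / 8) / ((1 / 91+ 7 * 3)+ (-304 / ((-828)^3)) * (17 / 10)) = 20178665325 / 678357974033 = 0.03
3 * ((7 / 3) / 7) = 1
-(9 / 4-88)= 343 / 4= 85.75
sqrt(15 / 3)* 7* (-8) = -56* sqrt(5) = -125.22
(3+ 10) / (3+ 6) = 13 / 9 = 1.44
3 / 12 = 1 / 4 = 0.25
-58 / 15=-3.87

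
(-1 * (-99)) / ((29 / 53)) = 5247 / 29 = 180.93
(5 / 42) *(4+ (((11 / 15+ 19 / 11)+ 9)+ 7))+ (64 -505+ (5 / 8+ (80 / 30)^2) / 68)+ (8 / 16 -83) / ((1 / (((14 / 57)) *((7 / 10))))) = -360049757 / 795872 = -452.40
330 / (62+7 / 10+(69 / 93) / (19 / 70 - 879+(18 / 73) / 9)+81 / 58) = 3330241643025 / 646830890366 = 5.15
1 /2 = 0.50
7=7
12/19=0.63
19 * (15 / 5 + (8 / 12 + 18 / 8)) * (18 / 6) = 1349 / 4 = 337.25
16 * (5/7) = 80/7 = 11.43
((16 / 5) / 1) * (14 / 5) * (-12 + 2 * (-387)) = -176064 / 25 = -7042.56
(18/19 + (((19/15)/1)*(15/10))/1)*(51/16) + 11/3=116213/9120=12.74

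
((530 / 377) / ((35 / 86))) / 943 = 9116 / 2488577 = 0.00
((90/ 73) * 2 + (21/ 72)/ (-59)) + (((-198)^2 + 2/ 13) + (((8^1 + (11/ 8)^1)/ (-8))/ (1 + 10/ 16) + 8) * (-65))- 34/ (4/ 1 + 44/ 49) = 86733525939/ 2239640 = 38726.55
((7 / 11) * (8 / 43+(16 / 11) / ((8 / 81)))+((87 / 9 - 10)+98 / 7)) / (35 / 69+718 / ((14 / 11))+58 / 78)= 0.04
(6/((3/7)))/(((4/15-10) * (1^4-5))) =105/292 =0.36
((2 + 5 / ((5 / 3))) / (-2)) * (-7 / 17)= 35 / 34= 1.03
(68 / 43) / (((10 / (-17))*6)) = -289 / 645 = -0.45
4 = 4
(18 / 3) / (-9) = -0.67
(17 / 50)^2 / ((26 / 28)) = 2023 / 16250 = 0.12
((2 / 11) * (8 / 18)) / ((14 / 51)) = 68 / 231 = 0.29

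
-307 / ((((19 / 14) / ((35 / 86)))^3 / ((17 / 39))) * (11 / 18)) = -460507598250 / 77983407359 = -5.91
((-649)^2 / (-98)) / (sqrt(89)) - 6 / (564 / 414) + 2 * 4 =169 / 47 - 421201 * sqrt(89) / 8722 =-451.99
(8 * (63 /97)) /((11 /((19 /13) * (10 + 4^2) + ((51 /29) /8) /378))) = 17.95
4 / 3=1.33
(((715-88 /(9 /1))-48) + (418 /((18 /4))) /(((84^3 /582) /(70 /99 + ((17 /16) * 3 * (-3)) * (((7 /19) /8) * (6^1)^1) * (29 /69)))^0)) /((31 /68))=459068 /279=1645.41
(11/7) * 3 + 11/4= 7.46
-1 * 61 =-61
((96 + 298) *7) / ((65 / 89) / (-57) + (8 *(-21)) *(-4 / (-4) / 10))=-69956670 / 426457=-164.04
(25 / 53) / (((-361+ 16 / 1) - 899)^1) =-25 / 65932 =-0.00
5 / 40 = 1 / 8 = 0.12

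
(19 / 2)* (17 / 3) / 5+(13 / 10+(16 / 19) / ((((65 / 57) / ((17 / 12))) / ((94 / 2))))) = 11941 / 195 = 61.24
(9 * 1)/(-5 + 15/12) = -12/5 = -2.40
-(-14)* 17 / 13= 238 / 13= 18.31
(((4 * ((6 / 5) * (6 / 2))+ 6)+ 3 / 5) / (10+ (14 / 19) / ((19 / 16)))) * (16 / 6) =10108 / 1917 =5.27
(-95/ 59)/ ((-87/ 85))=8075/ 5133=1.57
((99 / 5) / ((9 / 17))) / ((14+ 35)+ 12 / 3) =187 / 265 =0.71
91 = 91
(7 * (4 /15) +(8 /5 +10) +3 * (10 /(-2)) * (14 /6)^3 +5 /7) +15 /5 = -54613 /315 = -173.37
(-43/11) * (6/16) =-129/88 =-1.47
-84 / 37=-2.27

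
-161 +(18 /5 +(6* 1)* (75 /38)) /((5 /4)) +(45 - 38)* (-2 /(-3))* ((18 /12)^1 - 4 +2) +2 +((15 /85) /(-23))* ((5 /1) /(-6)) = -148.97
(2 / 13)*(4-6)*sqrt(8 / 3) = -8*sqrt(6) / 39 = -0.50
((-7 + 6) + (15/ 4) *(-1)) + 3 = -7/ 4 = -1.75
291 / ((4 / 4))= 291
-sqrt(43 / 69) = -sqrt(2967) / 69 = -0.79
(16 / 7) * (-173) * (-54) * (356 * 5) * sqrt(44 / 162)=29562240 * sqrt(22) / 7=19808456.63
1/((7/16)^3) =4096/343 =11.94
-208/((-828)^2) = -13/42849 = -0.00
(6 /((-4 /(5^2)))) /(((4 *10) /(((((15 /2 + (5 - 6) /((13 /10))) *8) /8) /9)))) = -875 /1248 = -0.70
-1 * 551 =-551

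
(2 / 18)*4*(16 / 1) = 64 / 9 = 7.11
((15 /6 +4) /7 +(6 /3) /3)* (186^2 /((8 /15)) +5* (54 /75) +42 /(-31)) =64159267 /620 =103482.69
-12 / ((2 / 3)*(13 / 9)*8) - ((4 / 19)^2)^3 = -3810929353 / 2446385812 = -1.56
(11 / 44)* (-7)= -7 / 4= -1.75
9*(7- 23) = -144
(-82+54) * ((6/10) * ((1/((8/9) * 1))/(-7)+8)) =-1317/10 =-131.70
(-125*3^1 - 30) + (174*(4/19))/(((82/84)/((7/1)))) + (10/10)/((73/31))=-8069434/56867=-141.90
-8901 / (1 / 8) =-71208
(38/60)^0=1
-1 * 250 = -250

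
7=7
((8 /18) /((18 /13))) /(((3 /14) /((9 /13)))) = 28 /27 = 1.04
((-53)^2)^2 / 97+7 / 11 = 86795970 / 1067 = 81345.80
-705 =-705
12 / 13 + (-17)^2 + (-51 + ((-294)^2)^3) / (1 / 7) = 58765897704136024 / 13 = 4520453669548924.92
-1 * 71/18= -71/18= -3.94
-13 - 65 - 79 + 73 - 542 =-626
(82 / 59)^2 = 6724 / 3481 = 1.93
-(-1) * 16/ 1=16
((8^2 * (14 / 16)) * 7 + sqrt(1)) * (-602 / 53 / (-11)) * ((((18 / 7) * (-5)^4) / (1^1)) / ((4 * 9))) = 10561875 / 583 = 18116.42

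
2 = 2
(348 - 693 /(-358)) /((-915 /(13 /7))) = -542867 /764330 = -0.71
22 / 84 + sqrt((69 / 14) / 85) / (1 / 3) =11 / 42 + 3*sqrt(82110) / 1190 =0.98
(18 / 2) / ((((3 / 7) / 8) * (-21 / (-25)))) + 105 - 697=-392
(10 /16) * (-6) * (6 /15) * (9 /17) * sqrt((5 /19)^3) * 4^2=-1080 * sqrt(95) /6137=-1.72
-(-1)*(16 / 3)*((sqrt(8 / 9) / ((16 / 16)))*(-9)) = -32*sqrt(2) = -45.25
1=1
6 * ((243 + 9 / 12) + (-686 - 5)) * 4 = -10734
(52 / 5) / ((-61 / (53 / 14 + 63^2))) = -1446094 / 2135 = -677.33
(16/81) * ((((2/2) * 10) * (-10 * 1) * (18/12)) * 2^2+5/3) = -28720/243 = -118.19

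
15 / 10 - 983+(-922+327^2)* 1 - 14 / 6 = 630139 / 6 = 105023.17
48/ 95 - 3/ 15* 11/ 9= 223/ 855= 0.26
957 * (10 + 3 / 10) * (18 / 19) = 887139 / 95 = 9338.31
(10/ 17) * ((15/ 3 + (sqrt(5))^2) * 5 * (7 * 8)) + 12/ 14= 1647.92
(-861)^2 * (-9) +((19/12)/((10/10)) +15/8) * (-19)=-160126913/24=-6671954.71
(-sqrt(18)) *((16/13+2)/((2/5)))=-315 *sqrt(2)/13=-34.27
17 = 17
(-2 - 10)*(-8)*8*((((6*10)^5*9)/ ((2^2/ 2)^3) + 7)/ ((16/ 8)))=335923202688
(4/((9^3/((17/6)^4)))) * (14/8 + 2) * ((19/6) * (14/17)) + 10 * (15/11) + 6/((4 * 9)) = 179388299/10392624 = 17.26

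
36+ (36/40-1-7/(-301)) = 15447/430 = 35.92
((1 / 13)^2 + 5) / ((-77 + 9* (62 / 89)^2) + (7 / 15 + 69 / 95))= -381966462 / 5451039061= -0.07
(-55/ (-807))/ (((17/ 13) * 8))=715/ 109752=0.01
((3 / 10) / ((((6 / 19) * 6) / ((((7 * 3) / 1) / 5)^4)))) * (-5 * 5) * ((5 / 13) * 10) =-1231713 / 260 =-4737.36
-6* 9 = -54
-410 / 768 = -205 / 384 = -0.53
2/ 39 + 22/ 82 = 511/ 1599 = 0.32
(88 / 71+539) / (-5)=-108.05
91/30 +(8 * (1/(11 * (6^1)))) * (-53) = -373/110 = -3.39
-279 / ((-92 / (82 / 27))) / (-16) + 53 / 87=2149 / 64032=0.03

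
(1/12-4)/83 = -47/996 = -0.05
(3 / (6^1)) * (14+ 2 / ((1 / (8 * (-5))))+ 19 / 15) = -971 / 30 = -32.37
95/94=1.01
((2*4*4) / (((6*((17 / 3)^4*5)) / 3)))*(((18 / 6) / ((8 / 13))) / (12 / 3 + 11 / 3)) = 18954 / 9604915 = 0.00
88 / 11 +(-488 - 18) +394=-104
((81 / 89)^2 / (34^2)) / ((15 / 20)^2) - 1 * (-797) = 797.00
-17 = -17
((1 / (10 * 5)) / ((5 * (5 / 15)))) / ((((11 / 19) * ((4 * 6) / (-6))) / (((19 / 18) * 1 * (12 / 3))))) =-0.02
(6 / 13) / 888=1 / 1924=0.00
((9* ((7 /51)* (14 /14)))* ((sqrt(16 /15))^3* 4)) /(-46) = -0.12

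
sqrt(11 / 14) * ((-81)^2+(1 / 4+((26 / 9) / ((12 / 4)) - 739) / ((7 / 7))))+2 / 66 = 1 / 33+628907 * sqrt(154) / 1512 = 5161.76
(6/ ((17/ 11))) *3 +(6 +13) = 521/ 17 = 30.65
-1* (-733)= 733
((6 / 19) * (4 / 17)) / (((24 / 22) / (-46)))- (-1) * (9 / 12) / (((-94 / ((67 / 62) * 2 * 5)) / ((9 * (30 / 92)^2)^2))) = -54146622246007 / 16857120364928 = -3.21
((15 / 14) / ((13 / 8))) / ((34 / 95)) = 2850 / 1547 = 1.84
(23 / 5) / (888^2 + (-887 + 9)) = 23 / 3938330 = 0.00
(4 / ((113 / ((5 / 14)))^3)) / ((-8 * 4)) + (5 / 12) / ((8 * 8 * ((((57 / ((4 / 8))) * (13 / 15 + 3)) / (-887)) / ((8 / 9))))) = -10974714373675 / 942442327483776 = -0.01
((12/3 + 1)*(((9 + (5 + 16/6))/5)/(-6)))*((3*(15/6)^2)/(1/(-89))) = 55625/12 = 4635.42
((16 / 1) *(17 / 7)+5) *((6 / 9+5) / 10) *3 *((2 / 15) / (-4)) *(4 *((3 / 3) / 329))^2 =-0.00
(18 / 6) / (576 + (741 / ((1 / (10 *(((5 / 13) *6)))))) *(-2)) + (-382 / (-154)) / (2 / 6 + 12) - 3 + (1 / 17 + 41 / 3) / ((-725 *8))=-14699781979 / 5247424952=-2.80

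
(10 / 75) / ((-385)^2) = 2 / 2223375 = 0.00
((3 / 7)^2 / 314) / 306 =0.00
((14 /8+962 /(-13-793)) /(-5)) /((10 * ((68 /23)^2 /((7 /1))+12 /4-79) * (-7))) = -12167 /572061600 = -0.00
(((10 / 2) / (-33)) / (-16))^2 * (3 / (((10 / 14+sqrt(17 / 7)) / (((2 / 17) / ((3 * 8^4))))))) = -875 / 912377511936+175 * sqrt(119) / 912377511936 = 0.00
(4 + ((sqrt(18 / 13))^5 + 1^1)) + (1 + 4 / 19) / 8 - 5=23 / 152 + 972 * sqrt(26) / 2197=2.41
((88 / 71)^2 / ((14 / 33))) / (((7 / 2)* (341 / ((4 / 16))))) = 5808 / 7657279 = 0.00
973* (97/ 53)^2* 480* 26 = 114253863360/ 2809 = 40674212.66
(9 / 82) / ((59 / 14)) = 63 / 2419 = 0.03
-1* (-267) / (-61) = -267 / 61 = -4.38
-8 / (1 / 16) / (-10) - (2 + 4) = 6.80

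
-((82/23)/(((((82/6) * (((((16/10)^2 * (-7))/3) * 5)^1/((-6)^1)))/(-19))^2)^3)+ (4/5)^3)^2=-116798219187249382673203325013144106990192325378521/442619449738747047809753151434169616678518784000000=-0.26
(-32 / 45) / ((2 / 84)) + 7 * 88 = 8792 / 15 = 586.13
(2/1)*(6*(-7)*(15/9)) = -140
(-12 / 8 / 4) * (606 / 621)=-101 / 276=-0.37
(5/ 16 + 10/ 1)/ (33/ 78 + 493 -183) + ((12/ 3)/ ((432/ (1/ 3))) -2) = -10270129/ 5230008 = -1.96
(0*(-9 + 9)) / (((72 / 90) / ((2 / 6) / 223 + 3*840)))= 0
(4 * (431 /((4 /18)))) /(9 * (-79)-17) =-3879 /364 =-10.66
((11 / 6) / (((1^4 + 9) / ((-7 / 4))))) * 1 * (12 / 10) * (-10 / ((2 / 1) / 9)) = 693 / 40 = 17.32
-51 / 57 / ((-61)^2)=-17 / 70699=-0.00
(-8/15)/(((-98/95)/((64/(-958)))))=-2432/70413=-0.03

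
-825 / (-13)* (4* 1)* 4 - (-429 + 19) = 1425.38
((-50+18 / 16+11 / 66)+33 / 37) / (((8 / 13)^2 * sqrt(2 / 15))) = -345.79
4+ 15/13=67/13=5.15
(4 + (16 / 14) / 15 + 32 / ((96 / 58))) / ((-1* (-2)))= 1229 / 105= 11.70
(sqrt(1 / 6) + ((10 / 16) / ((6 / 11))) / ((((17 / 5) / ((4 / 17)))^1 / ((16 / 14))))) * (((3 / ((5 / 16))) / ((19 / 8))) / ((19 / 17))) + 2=1088 * sqrt(6) / 1805 + 99998 / 42959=3.80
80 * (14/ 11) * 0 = 0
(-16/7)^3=-4096/343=-11.94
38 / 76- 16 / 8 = -3 / 2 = -1.50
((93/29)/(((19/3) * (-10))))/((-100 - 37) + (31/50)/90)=125550/339674419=0.00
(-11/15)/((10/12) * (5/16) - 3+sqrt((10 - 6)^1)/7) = 2464/8245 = 0.30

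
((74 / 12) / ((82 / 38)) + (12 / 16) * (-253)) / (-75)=2.49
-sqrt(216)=-6*sqrt(6)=-14.70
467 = 467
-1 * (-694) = 694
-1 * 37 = -37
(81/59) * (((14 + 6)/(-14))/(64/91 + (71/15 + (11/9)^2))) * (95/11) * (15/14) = -3038563125/1160382146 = -2.62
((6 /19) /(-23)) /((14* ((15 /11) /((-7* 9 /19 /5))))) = 99 /207575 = 0.00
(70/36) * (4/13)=70/117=0.60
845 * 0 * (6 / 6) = 0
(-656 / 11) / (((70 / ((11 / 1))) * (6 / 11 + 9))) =-3608 / 3675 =-0.98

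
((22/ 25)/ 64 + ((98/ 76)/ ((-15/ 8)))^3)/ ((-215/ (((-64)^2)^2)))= 120984456134656/ 4977061875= 24308.41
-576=-576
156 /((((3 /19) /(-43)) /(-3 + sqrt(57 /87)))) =127452-42484 * sqrt(551) /29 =93064.29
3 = 3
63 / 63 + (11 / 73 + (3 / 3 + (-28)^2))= 786.15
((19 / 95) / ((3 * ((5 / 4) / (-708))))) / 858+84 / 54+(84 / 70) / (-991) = 48157684 / 31885425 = 1.51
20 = 20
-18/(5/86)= -1548/5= -309.60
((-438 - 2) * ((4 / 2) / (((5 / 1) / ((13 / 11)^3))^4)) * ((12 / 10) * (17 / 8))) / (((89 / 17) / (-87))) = 7029405050814477396 / 15870461677736875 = 442.92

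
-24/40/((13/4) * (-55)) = 12/3575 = 0.00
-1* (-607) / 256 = 607 / 256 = 2.37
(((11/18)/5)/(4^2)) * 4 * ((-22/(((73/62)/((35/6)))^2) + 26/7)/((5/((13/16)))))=-804579061/302154300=-2.66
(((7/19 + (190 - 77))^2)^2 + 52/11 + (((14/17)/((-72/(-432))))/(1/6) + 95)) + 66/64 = 128817457626566891/779840864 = 165184287.68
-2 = -2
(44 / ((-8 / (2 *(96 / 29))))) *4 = -4224 / 29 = -145.66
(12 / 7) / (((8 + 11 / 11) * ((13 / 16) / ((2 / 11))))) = 128 / 3003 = 0.04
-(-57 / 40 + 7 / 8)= 11 / 20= 0.55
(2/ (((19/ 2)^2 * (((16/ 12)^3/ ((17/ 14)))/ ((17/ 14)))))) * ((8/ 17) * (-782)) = -179469/ 35378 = -5.07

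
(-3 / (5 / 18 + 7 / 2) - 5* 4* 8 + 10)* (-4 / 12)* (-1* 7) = -11963 / 34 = -351.85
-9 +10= 1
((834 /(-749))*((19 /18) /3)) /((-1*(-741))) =-139 /262899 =-0.00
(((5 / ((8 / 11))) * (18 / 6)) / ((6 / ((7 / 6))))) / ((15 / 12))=77 / 24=3.21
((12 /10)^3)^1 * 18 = 31.10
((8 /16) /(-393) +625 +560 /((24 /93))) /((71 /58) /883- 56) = -56255224483 /1127089809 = -49.91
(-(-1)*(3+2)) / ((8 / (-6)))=-3.75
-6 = -6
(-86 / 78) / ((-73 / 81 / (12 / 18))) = 774 / 949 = 0.82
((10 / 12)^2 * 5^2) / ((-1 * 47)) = -625 / 1692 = -0.37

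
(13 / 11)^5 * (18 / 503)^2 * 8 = 962391456 / 40747352459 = 0.02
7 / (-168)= -1 / 24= -0.04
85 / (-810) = -17 / 162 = -0.10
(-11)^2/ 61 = 121/ 61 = 1.98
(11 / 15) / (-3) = -11 / 45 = -0.24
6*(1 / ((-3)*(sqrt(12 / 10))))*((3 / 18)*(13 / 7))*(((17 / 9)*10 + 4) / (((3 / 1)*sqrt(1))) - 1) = -2327*sqrt(30) / 3402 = -3.75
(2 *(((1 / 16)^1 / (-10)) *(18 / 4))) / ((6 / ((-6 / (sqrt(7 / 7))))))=9 / 160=0.06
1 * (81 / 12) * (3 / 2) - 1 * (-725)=5881 / 8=735.12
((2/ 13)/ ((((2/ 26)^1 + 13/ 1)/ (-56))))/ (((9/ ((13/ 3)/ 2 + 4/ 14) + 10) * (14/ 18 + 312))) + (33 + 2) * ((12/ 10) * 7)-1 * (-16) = 13054837511/ 42112400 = 310.00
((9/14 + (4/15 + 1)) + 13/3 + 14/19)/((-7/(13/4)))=-120679/37240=-3.24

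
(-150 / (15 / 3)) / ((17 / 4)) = -120 / 17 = -7.06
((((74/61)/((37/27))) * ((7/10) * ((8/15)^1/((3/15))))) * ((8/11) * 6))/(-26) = -12096/43615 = -0.28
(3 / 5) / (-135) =-1 / 225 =-0.00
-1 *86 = -86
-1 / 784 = -0.00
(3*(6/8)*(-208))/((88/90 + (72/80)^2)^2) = -379080000/2588881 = -146.43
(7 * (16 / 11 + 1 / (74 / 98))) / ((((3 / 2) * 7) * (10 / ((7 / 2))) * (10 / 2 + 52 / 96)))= 4524 / 38665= 0.12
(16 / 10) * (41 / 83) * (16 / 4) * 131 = 171872 / 415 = 414.15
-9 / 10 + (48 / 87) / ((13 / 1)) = -3233 / 3770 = -0.86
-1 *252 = -252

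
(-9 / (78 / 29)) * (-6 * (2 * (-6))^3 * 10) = -4510080 / 13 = -346929.23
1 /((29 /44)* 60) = 11 /435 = 0.03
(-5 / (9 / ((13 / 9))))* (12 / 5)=-52 / 27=-1.93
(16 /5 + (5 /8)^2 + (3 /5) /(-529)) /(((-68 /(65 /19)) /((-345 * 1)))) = 118487655 /1901824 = 62.30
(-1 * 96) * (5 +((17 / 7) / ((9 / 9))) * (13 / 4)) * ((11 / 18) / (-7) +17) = -3077164 / 147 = -20933.09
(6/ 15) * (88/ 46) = 88/ 115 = 0.77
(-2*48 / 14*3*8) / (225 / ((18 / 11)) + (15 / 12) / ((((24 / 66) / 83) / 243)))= -18432 / 7780465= -0.00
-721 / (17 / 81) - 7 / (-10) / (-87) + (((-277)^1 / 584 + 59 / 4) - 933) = -18803901113 / 4318680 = -4354.09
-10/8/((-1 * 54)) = 0.02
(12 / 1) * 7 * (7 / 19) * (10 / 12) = 25.79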